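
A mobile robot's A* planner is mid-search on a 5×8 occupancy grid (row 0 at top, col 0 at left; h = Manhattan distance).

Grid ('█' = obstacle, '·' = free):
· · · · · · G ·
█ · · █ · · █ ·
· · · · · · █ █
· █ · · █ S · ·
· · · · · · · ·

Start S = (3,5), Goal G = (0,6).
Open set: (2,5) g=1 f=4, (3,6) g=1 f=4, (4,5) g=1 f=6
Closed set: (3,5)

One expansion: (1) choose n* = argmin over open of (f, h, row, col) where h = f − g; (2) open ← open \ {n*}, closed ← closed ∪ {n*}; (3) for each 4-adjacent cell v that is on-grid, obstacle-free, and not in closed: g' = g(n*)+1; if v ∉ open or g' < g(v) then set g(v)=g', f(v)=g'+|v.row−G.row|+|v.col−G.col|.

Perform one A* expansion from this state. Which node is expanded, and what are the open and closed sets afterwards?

step 1: expand (2,5) (f=4, h=3) → closed; open now [(1,5) g=2 f=4, (2,4) g=2 f=6, (3,6) g=1 f=4, (4,5) g=1 f=6]

expanded=(2,5); open=[(1,5) g=2 f=4, (2,4) g=2 f=6, (3,6) g=1 f=4, (4,5) g=1 f=6]; closed=[(2,5), (3,5)]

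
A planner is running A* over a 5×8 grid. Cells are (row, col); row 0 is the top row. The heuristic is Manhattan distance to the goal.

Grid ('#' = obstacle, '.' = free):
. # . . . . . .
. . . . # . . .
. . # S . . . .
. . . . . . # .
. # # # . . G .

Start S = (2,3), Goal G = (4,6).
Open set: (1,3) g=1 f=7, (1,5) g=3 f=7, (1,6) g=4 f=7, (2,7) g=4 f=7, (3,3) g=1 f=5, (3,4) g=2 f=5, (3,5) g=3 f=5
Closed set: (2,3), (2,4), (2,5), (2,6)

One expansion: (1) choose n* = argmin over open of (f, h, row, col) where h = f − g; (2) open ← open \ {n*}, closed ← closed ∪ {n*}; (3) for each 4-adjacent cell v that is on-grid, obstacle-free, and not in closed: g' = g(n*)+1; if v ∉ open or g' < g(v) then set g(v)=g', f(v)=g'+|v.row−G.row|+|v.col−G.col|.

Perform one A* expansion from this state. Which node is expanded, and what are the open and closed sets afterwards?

expanded=(3,5); open=[(1,3) g=1 f=7, (1,5) g=3 f=7, (1,6) g=4 f=7, (2,7) g=4 f=7, (3,3) g=1 f=5, (3,4) g=2 f=5, (4,5) g=4 f=5]; closed=[(2,3), (2,4), (2,5), (2,6), (3,5)]

step 1: expand (3,5) (f=5, h=2) → closed; open now [(1,3) g=1 f=7, (1,5) g=3 f=7, (1,6) g=4 f=7, (2,7) g=4 f=7, (3,3) g=1 f=5, (3,4) g=2 f=5, (4,5) g=4 f=5]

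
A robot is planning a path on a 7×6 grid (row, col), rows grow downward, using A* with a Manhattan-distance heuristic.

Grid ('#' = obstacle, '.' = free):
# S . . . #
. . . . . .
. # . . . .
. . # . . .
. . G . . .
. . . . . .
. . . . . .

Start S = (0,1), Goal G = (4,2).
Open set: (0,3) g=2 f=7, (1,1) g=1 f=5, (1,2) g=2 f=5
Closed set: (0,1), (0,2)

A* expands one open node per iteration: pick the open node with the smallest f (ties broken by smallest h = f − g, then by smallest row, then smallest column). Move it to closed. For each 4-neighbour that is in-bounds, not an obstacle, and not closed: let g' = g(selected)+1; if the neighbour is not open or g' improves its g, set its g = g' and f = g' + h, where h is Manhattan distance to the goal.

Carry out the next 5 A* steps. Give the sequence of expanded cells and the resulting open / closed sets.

order=[(1,2) → (2,2) → (1,1) → (2,3) → (3,3)]; open=[(0,3) g=2 f=7, (1,0) g=2 f=7, (1,3) g=3 f=7, (2,4) g=5 f=9, (3,4) g=6 f=9, (4,3) g=6 f=7]; closed=[(0,1), (0,2), (1,1), (1,2), (2,2), (2,3), (3,3)]

step 1: expand (1,2) (f=5, h=3) → closed; open now [(0,3) g=2 f=7, (1,1) g=1 f=5, (1,3) g=3 f=7, (2,2) g=3 f=5]
step 2: expand (2,2) (f=5, h=2) → closed; open now [(0,3) g=2 f=7, (1,1) g=1 f=5, (1,3) g=3 f=7, (2,3) g=4 f=7]
step 3: expand (1,1) (f=5, h=4) → closed; open now [(0,3) g=2 f=7, (1,0) g=2 f=7, (1,3) g=3 f=7, (2,3) g=4 f=7]
step 4: expand (2,3) (f=7, h=3) → closed; open now [(0,3) g=2 f=7, (1,0) g=2 f=7, (1,3) g=3 f=7, (2,4) g=5 f=9, (3,3) g=5 f=7]
step 5: expand (3,3) (f=7, h=2) → closed; open now [(0,3) g=2 f=7, (1,0) g=2 f=7, (1,3) g=3 f=7, (2,4) g=5 f=9, (3,4) g=6 f=9, (4,3) g=6 f=7]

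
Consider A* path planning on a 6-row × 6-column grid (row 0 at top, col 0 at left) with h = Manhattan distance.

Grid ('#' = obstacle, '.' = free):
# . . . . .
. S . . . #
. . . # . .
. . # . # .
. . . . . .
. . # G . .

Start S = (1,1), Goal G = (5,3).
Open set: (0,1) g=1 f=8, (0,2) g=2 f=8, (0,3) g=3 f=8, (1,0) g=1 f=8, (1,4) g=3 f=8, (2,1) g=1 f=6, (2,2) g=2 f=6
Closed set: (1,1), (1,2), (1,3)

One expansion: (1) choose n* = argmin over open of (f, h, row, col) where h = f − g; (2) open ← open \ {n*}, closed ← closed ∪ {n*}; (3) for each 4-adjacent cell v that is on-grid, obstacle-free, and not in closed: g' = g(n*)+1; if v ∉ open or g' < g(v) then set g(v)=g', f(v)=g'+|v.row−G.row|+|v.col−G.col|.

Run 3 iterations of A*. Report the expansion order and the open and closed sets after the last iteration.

step 1: expand (2,2) (f=6, h=4) → closed; open now [(0,1) g=1 f=8, (0,2) g=2 f=8, (0,3) g=3 f=8, (1,0) g=1 f=8, (1,4) g=3 f=8, (2,1) g=1 f=6]
step 2: expand (2,1) (f=6, h=5) → closed; open now [(0,1) g=1 f=8, (0,2) g=2 f=8, (0,3) g=3 f=8, (1,0) g=1 f=8, (1,4) g=3 f=8, (2,0) g=2 f=8, (3,1) g=2 f=6]
step 3: expand (3,1) (f=6, h=4) → closed; open now [(0,1) g=1 f=8, (0,2) g=2 f=8, (0,3) g=3 f=8, (1,0) g=1 f=8, (1,4) g=3 f=8, (2,0) g=2 f=8, (3,0) g=3 f=8, (4,1) g=3 f=6]

order=[(2,2) → (2,1) → (3,1)]; open=[(0,1) g=1 f=8, (0,2) g=2 f=8, (0,3) g=3 f=8, (1,0) g=1 f=8, (1,4) g=3 f=8, (2,0) g=2 f=8, (3,0) g=3 f=8, (4,1) g=3 f=6]; closed=[(1,1), (1,2), (1,3), (2,1), (2,2), (3,1)]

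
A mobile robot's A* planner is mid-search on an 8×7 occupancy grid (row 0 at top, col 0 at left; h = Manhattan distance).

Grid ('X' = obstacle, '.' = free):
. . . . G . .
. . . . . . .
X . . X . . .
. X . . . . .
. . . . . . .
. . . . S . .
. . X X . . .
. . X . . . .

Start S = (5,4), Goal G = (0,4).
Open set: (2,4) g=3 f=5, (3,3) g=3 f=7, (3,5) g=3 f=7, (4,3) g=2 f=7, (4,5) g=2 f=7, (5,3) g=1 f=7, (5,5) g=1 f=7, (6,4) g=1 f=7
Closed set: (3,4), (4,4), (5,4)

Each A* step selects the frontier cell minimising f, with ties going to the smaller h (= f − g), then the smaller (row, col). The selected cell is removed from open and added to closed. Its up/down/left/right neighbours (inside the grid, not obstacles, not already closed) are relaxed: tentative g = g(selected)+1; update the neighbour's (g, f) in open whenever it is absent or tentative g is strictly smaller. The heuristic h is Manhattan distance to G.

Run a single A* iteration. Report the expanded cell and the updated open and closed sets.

step 1: expand (2,4) (f=5, h=2) → closed; open now [(1,4) g=4 f=5, (2,5) g=4 f=7, (3,3) g=3 f=7, (3,5) g=3 f=7, (4,3) g=2 f=7, (4,5) g=2 f=7, (5,3) g=1 f=7, (5,5) g=1 f=7, (6,4) g=1 f=7]

expanded=(2,4); open=[(1,4) g=4 f=5, (2,5) g=4 f=7, (3,3) g=3 f=7, (3,5) g=3 f=7, (4,3) g=2 f=7, (4,5) g=2 f=7, (5,3) g=1 f=7, (5,5) g=1 f=7, (6,4) g=1 f=7]; closed=[(2,4), (3,4), (4,4), (5,4)]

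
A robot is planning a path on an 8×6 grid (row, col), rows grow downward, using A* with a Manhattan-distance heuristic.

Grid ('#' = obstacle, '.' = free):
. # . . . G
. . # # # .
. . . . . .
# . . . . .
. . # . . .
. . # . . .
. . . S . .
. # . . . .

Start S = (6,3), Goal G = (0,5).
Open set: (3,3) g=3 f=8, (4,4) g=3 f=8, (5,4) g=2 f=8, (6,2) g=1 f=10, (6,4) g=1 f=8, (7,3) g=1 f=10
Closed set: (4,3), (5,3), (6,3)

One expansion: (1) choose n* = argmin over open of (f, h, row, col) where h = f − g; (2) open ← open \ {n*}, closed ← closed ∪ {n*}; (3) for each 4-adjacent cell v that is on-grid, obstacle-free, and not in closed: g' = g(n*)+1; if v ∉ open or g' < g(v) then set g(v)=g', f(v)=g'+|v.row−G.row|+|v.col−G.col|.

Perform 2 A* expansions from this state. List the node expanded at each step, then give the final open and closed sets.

step 1: expand (3,3) (f=8, h=5) → closed; open now [(2,3) g=4 f=8, (3,2) g=4 f=10, (3,4) g=4 f=8, (4,4) g=3 f=8, (5,4) g=2 f=8, (6,2) g=1 f=10, (6,4) g=1 f=8, (7,3) g=1 f=10]
step 2: expand (2,3) (f=8, h=4) → closed; open now [(2,2) g=5 f=10, (2,4) g=5 f=8, (3,2) g=4 f=10, (3,4) g=4 f=8, (4,4) g=3 f=8, (5,4) g=2 f=8, (6,2) g=1 f=10, (6,4) g=1 f=8, (7,3) g=1 f=10]

order=[(3,3) → (2,3)]; open=[(2,2) g=5 f=10, (2,4) g=5 f=8, (3,2) g=4 f=10, (3,4) g=4 f=8, (4,4) g=3 f=8, (5,4) g=2 f=8, (6,2) g=1 f=10, (6,4) g=1 f=8, (7,3) g=1 f=10]; closed=[(2,3), (3,3), (4,3), (5,3), (6,3)]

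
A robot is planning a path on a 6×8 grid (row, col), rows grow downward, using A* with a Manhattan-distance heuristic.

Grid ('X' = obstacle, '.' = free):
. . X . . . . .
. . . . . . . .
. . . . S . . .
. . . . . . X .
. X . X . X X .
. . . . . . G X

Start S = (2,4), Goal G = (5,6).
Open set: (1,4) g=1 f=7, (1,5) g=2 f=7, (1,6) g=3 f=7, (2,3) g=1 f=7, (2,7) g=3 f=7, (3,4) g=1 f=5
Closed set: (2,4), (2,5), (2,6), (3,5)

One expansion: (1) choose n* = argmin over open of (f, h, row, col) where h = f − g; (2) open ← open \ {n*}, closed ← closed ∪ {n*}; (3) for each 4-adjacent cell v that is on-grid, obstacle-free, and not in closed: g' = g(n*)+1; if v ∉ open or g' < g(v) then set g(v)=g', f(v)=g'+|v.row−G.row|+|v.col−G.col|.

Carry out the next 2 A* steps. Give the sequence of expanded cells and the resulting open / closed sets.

step 1: expand (3,4) (f=5, h=4) → closed; open now [(1,4) g=1 f=7, (1,5) g=2 f=7, (1,6) g=3 f=7, (2,3) g=1 f=7, (2,7) g=3 f=7, (3,3) g=2 f=7, (4,4) g=2 f=5]
step 2: expand (4,4) (f=5, h=3) → closed; open now [(1,4) g=1 f=7, (1,5) g=2 f=7, (1,6) g=3 f=7, (2,3) g=1 f=7, (2,7) g=3 f=7, (3,3) g=2 f=7, (5,4) g=3 f=5]

order=[(3,4) → (4,4)]; open=[(1,4) g=1 f=7, (1,5) g=2 f=7, (1,6) g=3 f=7, (2,3) g=1 f=7, (2,7) g=3 f=7, (3,3) g=2 f=7, (5,4) g=3 f=5]; closed=[(2,4), (2,5), (2,6), (3,4), (3,5), (4,4)]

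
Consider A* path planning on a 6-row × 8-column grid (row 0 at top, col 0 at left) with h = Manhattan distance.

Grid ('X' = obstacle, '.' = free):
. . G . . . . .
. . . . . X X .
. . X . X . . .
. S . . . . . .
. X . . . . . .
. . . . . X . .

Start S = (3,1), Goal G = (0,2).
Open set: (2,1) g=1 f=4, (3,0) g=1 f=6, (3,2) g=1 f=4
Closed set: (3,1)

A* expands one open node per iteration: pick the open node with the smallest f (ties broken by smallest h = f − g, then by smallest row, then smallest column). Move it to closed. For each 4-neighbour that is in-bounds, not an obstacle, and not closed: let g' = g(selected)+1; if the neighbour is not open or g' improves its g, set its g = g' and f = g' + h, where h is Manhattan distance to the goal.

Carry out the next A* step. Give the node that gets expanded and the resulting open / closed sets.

step 1: expand (2,1) (f=4, h=3) → closed; open now [(1,1) g=2 f=4, (2,0) g=2 f=6, (3,0) g=1 f=6, (3,2) g=1 f=4]

expanded=(2,1); open=[(1,1) g=2 f=4, (2,0) g=2 f=6, (3,0) g=1 f=6, (3,2) g=1 f=4]; closed=[(2,1), (3,1)]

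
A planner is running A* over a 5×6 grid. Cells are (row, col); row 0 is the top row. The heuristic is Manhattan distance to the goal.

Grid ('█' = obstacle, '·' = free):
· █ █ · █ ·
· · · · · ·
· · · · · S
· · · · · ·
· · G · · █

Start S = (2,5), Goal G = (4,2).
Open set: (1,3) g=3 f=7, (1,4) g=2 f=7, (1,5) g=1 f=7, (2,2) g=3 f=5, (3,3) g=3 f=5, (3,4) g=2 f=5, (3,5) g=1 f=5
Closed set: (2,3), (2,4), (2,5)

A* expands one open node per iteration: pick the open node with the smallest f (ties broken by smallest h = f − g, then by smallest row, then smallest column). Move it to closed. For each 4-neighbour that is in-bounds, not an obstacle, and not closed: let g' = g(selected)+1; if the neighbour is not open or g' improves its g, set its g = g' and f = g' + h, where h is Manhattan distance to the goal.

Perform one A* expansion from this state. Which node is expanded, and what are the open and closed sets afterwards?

step 1: expand (2,2) (f=5, h=2) → closed; open now [(1,2) g=4 f=7, (1,3) g=3 f=7, (1,4) g=2 f=7, (1,5) g=1 f=7, (2,1) g=4 f=7, (3,2) g=4 f=5, (3,3) g=3 f=5, (3,4) g=2 f=5, (3,5) g=1 f=5]

expanded=(2,2); open=[(1,2) g=4 f=7, (1,3) g=3 f=7, (1,4) g=2 f=7, (1,5) g=1 f=7, (2,1) g=4 f=7, (3,2) g=4 f=5, (3,3) g=3 f=5, (3,4) g=2 f=5, (3,5) g=1 f=5]; closed=[(2,2), (2,3), (2,4), (2,5)]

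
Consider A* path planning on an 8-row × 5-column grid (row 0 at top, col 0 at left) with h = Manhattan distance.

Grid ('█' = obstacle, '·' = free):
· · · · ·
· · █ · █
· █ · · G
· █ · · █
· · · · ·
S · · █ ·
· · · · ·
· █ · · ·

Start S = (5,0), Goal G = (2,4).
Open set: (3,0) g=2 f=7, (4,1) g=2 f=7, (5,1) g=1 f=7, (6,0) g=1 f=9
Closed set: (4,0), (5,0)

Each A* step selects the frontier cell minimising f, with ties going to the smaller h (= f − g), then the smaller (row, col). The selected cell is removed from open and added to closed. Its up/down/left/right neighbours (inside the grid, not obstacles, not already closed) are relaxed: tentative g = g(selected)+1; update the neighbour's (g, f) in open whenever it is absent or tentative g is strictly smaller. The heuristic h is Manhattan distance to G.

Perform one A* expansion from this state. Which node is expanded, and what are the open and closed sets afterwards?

step 1: expand (3,0) (f=7, h=5) → closed; open now [(2,0) g=3 f=7, (4,1) g=2 f=7, (5,1) g=1 f=7, (6,0) g=1 f=9]

expanded=(3,0); open=[(2,0) g=3 f=7, (4,1) g=2 f=7, (5,1) g=1 f=7, (6,0) g=1 f=9]; closed=[(3,0), (4,0), (5,0)]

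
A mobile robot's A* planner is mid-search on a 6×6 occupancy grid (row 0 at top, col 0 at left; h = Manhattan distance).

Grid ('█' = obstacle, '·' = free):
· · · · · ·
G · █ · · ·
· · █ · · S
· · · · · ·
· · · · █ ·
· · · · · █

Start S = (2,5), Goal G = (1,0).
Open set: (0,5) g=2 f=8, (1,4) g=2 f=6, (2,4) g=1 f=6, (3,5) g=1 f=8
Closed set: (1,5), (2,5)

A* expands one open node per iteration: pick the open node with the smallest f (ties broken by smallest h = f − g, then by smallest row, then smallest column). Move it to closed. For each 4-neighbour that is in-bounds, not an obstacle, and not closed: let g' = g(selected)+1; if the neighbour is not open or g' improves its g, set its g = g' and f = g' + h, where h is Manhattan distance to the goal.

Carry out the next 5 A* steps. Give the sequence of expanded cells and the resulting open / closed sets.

step 1: expand (1,4) (f=6, h=4) → closed; open now [(0,4) g=3 f=8, (0,5) g=2 f=8, (1,3) g=3 f=6, (2,4) g=1 f=6, (3,5) g=1 f=8]
step 2: expand (1,3) (f=6, h=3) → closed; open now [(0,3) g=4 f=8, (0,4) g=3 f=8, (0,5) g=2 f=8, (2,3) g=4 f=8, (2,4) g=1 f=6, (3,5) g=1 f=8]
step 3: expand (2,4) (f=6, h=5) → closed; open now [(0,3) g=4 f=8, (0,4) g=3 f=8, (0,5) g=2 f=8, (2,3) g=2 f=6, (3,4) g=2 f=8, (3,5) g=1 f=8]
step 4: expand (2,3) (f=6, h=4) → closed; open now [(0,3) g=4 f=8, (0,4) g=3 f=8, (0,5) g=2 f=8, (3,3) g=3 f=8, (3,4) g=2 f=8, (3,5) g=1 f=8]
step 5: expand (0,3) (f=8, h=4) → closed; open now [(0,2) g=5 f=8, (0,4) g=3 f=8, (0,5) g=2 f=8, (3,3) g=3 f=8, (3,4) g=2 f=8, (3,5) g=1 f=8]

order=[(1,4) → (1,3) → (2,4) → (2,3) → (0,3)]; open=[(0,2) g=5 f=8, (0,4) g=3 f=8, (0,5) g=2 f=8, (3,3) g=3 f=8, (3,4) g=2 f=8, (3,5) g=1 f=8]; closed=[(0,3), (1,3), (1,4), (1,5), (2,3), (2,4), (2,5)]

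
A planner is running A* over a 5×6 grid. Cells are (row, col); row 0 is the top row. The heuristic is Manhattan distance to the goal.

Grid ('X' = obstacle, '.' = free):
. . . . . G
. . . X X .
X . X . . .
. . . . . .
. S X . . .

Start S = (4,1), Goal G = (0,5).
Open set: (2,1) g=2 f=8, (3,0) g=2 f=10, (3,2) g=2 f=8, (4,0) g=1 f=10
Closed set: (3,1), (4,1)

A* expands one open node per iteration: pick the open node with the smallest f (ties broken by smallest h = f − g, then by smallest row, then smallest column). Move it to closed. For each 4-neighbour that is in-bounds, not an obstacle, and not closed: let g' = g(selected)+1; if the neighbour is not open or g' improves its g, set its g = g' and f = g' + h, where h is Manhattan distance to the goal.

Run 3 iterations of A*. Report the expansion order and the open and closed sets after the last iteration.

order=[(2,1) → (1,1) → (0,1)]; open=[(0,0) g=5 f=10, (0,2) g=5 f=8, (1,0) g=4 f=10, (1,2) g=4 f=8, (3,0) g=2 f=10, (3,2) g=2 f=8, (4,0) g=1 f=10]; closed=[(0,1), (1,1), (2,1), (3,1), (4,1)]

step 1: expand (2,1) (f=8, h=6) → closed; open now [(1,1) g=3 f=8, (3,0) g=2 f=10, (3,2) g=2 f=8, (4,0) g=1 f=10]
step 2: expand (1,1) (f=8, h=5) → closed; open now [(0,1) g=4 f=8, (1,0) g=4 f=10, (1,2) g=4 f=8, (3,0) g=2 f=10, (3,2) g=2 f=8, (4,0) g=1 f=10]
step 3: expand (0,1) (f=8, h=4) → closed; open now [(0,0) g=5 f=10, (0,2) g=5 f=8, (1,0) g=4 f=10, (1,2) g=4 f=8, (3,0) g=2 f=10, (3,2) g=2 f=8, (4,0) g=1 f=10]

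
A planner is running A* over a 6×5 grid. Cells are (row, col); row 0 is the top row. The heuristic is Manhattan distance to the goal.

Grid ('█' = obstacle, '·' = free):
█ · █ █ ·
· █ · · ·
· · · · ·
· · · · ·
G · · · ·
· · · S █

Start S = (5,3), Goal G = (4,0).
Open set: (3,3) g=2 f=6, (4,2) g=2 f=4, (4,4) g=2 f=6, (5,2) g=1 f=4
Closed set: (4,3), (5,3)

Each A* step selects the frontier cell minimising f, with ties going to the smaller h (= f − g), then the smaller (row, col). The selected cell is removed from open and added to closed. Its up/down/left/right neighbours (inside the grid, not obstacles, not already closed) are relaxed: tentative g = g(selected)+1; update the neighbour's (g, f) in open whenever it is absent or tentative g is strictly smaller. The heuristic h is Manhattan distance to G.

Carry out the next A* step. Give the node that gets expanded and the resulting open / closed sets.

step 1: expand (4,2) (f=4, h=2) → closed; open now [(3,2) g=3 f=6, (3,3) g=2 f=6, (4,1) g=3 f=4, (4,4) g=2 f=6, (5,2) g=1 f=4]

expanded=(4,2); open=[(3,2) g=3 f=6, (3,3) g=2 f=6, (4,1) g=3 f=4, (4,4) g=2 f=6, (5,2) g=1 f=4]; closed=[(4,2), (4,3), (5,3)]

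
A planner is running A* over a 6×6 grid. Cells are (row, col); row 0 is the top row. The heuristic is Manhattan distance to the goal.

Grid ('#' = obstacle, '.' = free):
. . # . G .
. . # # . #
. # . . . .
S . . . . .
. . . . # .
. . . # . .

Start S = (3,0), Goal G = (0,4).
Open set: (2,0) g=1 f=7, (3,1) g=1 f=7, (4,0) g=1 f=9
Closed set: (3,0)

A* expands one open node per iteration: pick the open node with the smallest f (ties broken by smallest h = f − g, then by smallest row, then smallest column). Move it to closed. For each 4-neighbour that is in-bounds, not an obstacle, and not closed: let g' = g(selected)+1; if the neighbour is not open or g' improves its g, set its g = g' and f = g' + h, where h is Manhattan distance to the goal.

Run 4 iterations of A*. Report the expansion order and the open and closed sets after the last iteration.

step 1: expand (2,0) (f=7, h=6) → closed; open now [(1,0) g=2 f=7, (3,1) g=1 f=7, (4,0) g=1 f=9]
step 2: expand (1,0) (f=7, h=5) → closed; open now [(0,0) g=3 f=7, (1,1) g=3 f=7, (3,1) g=1 f=7, (4,0) g=1 f=9]
step 3: expand (0,0) (f=7, h=4) → closed; open now [(0,1) g=4 f=7, (1,1) g=3 f=7, (3,1) g=1 f=7, (4,0) g=1 f=9]
step 4: expand (0,1) (f=7, h=3) → closed; open now [(1,1) g=3 f=7, (3,1) g=1 f=7, (4,0) g=1 f=9]

order=[(2,0) → (1,0) → (0,0) → (0,1)]; open=[(1,1) g=3 f=7, (3,1) g=1 f=7, (4,0) g=1 f=9]; closed=[(0,0), (0,1), (1,0), (2,0), (3,0)]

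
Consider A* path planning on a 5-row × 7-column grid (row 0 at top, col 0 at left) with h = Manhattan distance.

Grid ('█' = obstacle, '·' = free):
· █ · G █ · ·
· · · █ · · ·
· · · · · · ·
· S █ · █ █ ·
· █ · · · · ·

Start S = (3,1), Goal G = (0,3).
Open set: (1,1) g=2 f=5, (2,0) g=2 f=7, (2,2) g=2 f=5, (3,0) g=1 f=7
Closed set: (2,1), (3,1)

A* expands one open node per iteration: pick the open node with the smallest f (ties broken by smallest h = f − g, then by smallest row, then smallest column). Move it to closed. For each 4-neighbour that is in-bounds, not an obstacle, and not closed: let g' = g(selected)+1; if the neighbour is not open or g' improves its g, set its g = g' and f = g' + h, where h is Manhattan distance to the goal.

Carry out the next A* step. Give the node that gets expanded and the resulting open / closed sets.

expanded=(1,1); open=[(1,0) g=3 f=7, (1,2) g=3 f=5, (2,0) g=2 f=7, (2,2) g=2 f=5, (3,0) g=1 f=7]; closed=[(1,1), (2,1), (3,1)]

step 1: expand (1,1) (f=5, h=3) → closed; open now [(1,0) g=3 f=7, (1,2) g=3 f=5, (2,0) g=2 f=7, (2,2) g=2 f=5, (3,0) g=1 f=7]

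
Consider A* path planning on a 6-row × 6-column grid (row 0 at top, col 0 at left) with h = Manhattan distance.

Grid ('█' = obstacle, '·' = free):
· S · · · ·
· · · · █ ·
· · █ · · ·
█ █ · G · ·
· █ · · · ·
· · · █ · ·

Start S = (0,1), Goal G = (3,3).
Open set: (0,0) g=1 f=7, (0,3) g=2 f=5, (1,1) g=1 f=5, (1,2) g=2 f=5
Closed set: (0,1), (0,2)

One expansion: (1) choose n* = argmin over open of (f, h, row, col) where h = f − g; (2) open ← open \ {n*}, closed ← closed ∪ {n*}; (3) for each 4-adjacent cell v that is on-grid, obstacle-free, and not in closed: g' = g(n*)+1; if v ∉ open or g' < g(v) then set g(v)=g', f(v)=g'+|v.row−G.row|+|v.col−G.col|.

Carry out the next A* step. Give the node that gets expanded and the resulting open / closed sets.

step 1: expand (0,3) (f=5, h=3) → closed; open now [(0,0) g=1 f=7, (0,4) g=3 f=7, (1,1) g=1 f=5, (1,2) g=2 f=5, (1,3) g=3 f=5]

expanded=(0,3); open=[(0,0) g=1 f=7, (0,4) g=3 f=7, (1,1) g=1 f=5, (1,2) g=2 f=5, (1,3) g=3 f=5]; closed=[(0,1), (0,2), (0,3)]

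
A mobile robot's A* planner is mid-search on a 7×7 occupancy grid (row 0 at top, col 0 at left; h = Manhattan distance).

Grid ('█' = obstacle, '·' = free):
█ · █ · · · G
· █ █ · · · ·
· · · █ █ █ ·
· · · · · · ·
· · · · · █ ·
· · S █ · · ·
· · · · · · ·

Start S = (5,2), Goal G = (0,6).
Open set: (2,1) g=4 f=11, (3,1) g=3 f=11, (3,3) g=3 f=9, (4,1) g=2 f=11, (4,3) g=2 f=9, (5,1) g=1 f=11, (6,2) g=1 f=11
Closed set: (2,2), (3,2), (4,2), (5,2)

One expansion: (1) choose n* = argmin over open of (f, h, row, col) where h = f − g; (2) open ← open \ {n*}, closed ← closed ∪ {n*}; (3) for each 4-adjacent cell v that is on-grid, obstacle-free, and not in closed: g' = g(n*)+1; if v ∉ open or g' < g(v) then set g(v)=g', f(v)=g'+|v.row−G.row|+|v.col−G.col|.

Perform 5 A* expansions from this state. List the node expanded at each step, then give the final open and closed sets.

order=[(3,3) → (3,4) → (3,5) → (3,6) → (2,6)]; open=[(1,6) g=8 f=9, (2,1) g=4 f=11, (3,1) g=3 f=11, (4,1) g=2 f=11, (4,3) g=2 f=9, (4,4) g=5 f=11, (4,6) g=7 f=11, (5,1) g=1 f=11, (6,2) g=1 f=11]; closed=[(2,2), (2,6), (3,2), (3,3), (3,4), (3,5), (3,6), (4,2), (5,2)]

step 1: expand (3,3) (f=9, h=6) → closed; open now [(2,1) g=4 f=11, (3,1) g=3 f=11, (3,4) g=4 f=9, (4,1) g=2 f=11, (4,3) g=2 f=9, (5,1) g=1 f=11, (6,2) g=1 f=11]
step 2: expand (3,4) (f=9, h=5) → closed; open now [(2,1) g=4 f=11, (3,1) g=3 f=11, (3,5) g=5 f=9, (4,1) g=2 f=11, (4,3) g=2 f=9, (4,4) g=5 f=11, (5,1) g=1 f=11, (6,2) g=1 f=11]
step 3: expand (3,5) (f=9, h=4) → closed; open now [(2,1) g=4 f=11, (3,1) g=3 f=11, (3,6) g=6 f=9, (4,1) g=2 f=11, (4,3) g=2 f=9, (4,4) g=5 f=11, (5,1) g=1 f=11, (6,2) g=1 f=11]
step 4: expand (3,6) (f=9, h=3) → closed; open now [(2,1) g=4 f=11, (2,6) g=7 f=9, (3,1) g=3 f=11, (4,1) g=2 f=11, (4,3) g=2 f=9, (4,4) g=5 f=11, (4,6) g=7 f=11, (5,1) g=1 f=11, (6,2) g=1 f=11]
step 5: expand (2,6) (f=9, h=2) → closed; open now [(1,6) g=8 f=9, (2,1) g=4 f=11, (3,1) g=3 f=11, (4,1) g=2 f=11, (4,3) g=2 f=9, (4,4) g=5 f=11, (4,6) g=7 f=11, (5,1) g=1 f=11, (6,2) g=1 f=11]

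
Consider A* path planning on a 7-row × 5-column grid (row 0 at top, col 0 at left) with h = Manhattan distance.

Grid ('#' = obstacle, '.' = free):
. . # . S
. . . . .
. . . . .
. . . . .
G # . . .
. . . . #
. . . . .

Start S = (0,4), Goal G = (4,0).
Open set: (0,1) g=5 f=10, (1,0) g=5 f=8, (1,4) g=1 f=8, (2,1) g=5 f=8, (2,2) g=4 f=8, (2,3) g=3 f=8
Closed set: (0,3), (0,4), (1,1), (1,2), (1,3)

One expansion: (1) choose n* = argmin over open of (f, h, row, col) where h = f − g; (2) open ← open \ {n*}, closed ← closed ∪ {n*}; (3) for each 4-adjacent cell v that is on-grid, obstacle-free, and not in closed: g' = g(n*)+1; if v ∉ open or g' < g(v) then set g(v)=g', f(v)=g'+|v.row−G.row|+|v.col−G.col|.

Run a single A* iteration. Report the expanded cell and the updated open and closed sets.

step 1: expand (1,0) (f=8, h=3) → closed; open now [(0,0) g=6 f=10, (0,1) g=5 f=10, (1,4) g=1 f=8, (2,0) g=6 f=8, (2,1) g=5 f=8, (2,2) g=4 f=8, (2,3) g=3 f=8]

expanded=(1,0); open=[(0,0) g=6 f=10, (0,1) g=5 f=10, (1,4) g=1 f=8, (2,0) g=6 f=8, (2,1) g=5 f=8, (2,2) g=4 f=8, (2,3) g=3 f=8]; closed=[(0,3), (0,4), (1,0), (1,1), (1,2), (1,3)]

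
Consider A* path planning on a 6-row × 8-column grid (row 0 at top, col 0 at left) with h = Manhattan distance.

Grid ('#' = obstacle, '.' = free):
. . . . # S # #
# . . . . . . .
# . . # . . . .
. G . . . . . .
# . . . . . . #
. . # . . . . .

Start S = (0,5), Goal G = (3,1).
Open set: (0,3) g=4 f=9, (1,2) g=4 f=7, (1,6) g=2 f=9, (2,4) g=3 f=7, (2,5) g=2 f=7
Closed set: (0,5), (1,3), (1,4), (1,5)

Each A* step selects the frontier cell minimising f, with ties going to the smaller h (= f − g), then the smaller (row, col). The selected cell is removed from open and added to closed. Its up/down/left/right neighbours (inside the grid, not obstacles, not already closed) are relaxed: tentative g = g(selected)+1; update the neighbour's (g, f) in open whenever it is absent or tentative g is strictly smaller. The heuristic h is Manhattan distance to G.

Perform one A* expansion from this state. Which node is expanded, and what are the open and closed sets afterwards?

step 1: expand (1,2) (f=7, h=3) → closed; open now [(0,2) g=5 f=9, (0,3) g=4 f=9, (1,1) g=5 f=7, (1,6) g=2 f=9, (2,2) g=5 f=7, (2,4) g=3 f=7, (2,5) g=2 f=7]

expanded=(1,2); open=[(0,2) g=5 f=9, (0,3) g=4 f=9, (1,1) g=5 f=7, (1,6) g=2 f=9, (2,2) g=5 f=7, (2,4) g=3 f=7, (2,5) g=2 f=7]; closed=[(0,5), (1,2), (1,3), (1,4), (1,5)]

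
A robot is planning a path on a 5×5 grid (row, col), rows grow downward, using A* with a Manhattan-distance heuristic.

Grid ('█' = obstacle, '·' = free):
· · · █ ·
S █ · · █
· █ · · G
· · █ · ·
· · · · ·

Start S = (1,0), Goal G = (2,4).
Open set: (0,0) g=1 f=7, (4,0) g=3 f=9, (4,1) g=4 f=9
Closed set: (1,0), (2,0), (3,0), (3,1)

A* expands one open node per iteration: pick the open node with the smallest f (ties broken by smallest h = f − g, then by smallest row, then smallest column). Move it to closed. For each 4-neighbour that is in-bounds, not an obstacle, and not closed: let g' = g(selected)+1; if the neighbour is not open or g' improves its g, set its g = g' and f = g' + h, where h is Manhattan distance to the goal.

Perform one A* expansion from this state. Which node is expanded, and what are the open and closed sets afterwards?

step 1: expand (0,0) (f=7, h=6) → closed; open now [(0,1) g=2 f=7, (4,0) g=3 f=9, (4,1) g=4 f=9]

expanded=(0,0); open=[(0,1) g=2 f=7, (4,0) g=3 f=9, (4,1) g=4 f=9]; closed=[(0,0), (1,0), (2,0), (3,0), (3,1)]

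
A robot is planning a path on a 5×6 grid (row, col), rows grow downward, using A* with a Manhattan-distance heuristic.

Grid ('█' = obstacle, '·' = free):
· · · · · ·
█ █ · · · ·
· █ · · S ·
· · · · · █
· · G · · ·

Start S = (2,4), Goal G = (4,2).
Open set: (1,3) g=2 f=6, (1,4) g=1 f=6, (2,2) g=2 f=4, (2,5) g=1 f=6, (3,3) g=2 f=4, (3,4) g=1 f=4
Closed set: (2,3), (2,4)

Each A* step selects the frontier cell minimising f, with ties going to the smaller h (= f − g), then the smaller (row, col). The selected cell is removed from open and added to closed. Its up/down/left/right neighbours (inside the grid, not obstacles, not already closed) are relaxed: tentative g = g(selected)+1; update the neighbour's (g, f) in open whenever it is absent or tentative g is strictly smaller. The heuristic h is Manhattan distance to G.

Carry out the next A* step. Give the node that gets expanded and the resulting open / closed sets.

step 1: expand (2,2) (f=4, h=2) → closed; open now [(1,2) g=3 f=6, (1,3) g=2 f=6, (1,4) g=1 f=6, (2,5) g=1 f=6, (3,2) g=3 f=4, (3,3) g=2 f=4, (3,4) g=1 f=4]

expanded=(2,2); open=[(1,2) g=3 f=6, (1,3) g=2 f=6, (1,4) g=1 f=6, (2,5) g=1 f=6, (3,2) g=3 f=4, (3,3) g=2 f=4, (3,4) g=1 f=4]; closed=[(2,2), (2,3), (2,4)]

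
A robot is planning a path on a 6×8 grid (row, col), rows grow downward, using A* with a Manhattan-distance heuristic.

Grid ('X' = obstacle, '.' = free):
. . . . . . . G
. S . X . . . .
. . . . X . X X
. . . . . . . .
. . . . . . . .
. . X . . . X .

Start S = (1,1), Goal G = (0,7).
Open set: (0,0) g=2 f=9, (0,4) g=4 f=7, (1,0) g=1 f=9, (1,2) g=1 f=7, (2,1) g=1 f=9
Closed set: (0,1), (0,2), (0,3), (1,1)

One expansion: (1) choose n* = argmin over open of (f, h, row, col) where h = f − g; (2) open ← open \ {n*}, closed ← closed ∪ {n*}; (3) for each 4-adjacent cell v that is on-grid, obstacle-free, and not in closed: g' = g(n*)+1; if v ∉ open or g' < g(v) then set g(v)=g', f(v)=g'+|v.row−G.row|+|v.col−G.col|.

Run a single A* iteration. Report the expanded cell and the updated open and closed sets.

step 1: expand (0,4) (f=7, h=3) → closed; open now [(0,0) g=2 f=9, (0,5) g=5 f=7, (1,0) g=1 f=9, (1,2) g=1 f=7, (1,4) g=5 f=9, (2,1) g=1 f=9]

expanded=(0,4); open=[(0,0) g=2 f=9, (0,5) g=5 f=7, (1,0) g=1 f=9, (1,2) g=1 f=7, (1,4) g=5 f=9, (2,1) g=1 f=9]; closed=[(0,1), (0,2), (0,3), (0,4), (1,1)]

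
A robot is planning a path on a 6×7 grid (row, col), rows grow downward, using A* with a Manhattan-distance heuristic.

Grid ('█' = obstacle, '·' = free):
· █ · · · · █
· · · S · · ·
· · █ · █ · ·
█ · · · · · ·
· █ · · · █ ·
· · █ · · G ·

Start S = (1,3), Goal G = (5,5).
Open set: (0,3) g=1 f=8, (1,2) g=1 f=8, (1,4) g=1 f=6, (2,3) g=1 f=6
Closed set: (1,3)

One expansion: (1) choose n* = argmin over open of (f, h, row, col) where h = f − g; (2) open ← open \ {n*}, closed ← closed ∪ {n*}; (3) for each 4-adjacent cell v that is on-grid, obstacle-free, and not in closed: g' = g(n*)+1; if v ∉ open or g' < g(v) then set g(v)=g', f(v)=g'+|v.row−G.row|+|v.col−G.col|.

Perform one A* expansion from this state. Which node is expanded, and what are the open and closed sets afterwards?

expanded=(1,4); open=[(0,3) g=1 f=8, (0,4) g=2 f=8, (1,2) g=1 f=8, (1,5) g=2 f=6, (2,3) g=1 f=6]; closed=[(1,3), (1,4)]

step 1: expand (1,4) (f=6, h=5) → closed; open now [(0,3) g=1 f=8, (0,4) g=2 f=8, (1,2) g=1 f=8, (1,5) g=2 f=6, (2,3) g=1 f=6]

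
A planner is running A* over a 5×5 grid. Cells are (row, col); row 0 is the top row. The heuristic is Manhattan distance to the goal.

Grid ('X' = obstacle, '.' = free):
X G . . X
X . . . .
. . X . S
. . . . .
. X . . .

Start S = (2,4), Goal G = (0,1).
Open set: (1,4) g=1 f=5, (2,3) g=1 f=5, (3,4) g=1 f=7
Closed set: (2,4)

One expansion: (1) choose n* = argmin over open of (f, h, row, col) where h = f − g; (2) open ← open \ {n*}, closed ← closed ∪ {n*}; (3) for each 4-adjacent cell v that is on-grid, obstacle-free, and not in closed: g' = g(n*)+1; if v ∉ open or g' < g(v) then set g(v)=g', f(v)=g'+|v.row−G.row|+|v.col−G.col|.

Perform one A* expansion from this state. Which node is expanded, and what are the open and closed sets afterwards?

expanded=(1,4); open=[(1,3) g=2 f=5, (2,3) g=1 f=5, (3,4) g=1 f=7]; closed=[(1,4), (2,4)]

step 1: expand (1,4) (f=5, h=4) → closed; open now [(1,3) g=2 f=5, (2,3) g=1 f=5, (3,4) g=1 f=7]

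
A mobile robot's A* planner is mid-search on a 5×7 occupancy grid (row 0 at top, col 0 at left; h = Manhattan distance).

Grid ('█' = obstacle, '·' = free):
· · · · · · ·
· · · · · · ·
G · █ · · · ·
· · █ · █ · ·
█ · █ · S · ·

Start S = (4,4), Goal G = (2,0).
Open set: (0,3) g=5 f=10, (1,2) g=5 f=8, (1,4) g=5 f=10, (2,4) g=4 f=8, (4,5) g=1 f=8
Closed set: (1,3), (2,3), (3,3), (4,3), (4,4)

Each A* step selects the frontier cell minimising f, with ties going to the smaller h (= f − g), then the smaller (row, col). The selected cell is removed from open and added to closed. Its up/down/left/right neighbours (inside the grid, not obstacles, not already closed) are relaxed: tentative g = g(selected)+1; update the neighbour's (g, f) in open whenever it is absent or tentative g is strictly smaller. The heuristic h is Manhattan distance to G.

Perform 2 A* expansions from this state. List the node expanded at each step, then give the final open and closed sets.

step 1: expand (1,2) (f=8, h=3) → closed; open now [(0,2) g=6 f=10, (0,3) g=5 f=10, (1,1) g=6 f=8, (1,4) g=5 f=10, (2,4) g=4 f=8, (4,5) g=1 f=8]
step 2: expand (1,1) (f=8, h=2) → closed; open now [(0,1) g=7 f=10, (0,2) g=6 f=10, (0,3) g=5 f=10, (1,0) g=7 f=8, (1,4) g=5 f=10, (2,1) g=7 f=8, (2,4) g=4 f=8, (4,5) g=1 f=8]

order=[(1,2) → (1,1)]; open=[(0,1) g=7 f=10, (0,2) g=6 f=10, (0,3) g=5 f=10, (1,0) g=7 f=8, (1,4) g=5 f=10, (2,1) g=7 f=8, (2,4) g=4 f=8, (4,5) g=1 f=8]; closed=[(1,1), (1,2), (1,3), (2,3), (3,3), (4,3), (4,4)]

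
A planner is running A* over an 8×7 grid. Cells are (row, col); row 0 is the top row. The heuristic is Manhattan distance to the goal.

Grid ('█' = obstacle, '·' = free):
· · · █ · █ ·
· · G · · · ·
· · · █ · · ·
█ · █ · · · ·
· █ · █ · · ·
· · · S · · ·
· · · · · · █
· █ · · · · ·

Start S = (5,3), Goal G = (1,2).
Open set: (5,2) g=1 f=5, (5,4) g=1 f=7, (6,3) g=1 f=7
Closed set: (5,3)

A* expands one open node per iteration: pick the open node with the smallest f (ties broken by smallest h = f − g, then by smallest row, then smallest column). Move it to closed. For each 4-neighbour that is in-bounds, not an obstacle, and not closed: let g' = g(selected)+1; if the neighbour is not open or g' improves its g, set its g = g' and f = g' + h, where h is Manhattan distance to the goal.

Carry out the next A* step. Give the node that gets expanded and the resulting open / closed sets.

step 1: expand (5,2) (f=5, h=4) → closed; open now [(4,2) g=2 f=5, (5,1) g=2 f=7, (5,4) g=1 f=7, (6,2) g=2 f=7, (6,3) g=1 f=7]

expanded=(5,2); open=[(4,2) g=2 f=5, (5,1) g=2 f=7, (5,4) g=1 f=7, (6,2) g=2 f=7, (6,3) g=1 f=7]; closed=[(5,2), (5,3)]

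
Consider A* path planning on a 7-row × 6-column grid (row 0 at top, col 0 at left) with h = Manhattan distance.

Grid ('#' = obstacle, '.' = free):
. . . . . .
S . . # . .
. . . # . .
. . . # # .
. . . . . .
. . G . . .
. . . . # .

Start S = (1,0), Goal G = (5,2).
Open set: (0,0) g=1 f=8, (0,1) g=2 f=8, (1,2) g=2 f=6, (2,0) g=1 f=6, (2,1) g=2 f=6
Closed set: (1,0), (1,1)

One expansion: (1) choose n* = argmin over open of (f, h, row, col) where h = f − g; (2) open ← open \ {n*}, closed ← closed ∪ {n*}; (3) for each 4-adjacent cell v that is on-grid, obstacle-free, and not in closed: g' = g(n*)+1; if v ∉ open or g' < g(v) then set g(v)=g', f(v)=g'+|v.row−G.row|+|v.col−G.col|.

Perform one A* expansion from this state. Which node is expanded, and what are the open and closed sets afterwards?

step 1: expand (1,2) (f=6, h=4) → closed; open now [(0,0) g=1 f=8, (0,1) g=2 f=8, (0,2) g=3 f=8, (2,0) g=1 f=6, (2,1) g=2 f=6, (2,2) g=3 f=6]

expanded=(1,2); open=[(0,0) g=1 f=8, (0,1) g=2 f=8, (0,2) g=3 f=8, (2,0) g=1 f=6, (2,1) g=2 f=6, (2,2) g=3 f=6]; closed=[(1,0), (1,1), (1,2)]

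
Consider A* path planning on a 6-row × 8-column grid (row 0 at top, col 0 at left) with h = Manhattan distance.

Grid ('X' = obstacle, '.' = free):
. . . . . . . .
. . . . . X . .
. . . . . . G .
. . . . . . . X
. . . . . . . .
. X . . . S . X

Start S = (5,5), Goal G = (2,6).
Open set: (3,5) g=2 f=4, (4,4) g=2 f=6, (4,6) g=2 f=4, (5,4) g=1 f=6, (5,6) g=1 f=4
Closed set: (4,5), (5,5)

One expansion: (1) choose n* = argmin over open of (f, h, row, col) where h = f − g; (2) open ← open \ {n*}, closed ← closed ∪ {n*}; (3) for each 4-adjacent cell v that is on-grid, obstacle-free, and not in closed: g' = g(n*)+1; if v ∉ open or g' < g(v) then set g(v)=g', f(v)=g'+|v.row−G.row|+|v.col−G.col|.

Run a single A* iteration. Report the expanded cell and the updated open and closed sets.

expanded=(3,5); open=[(2,5) g=3 f=4, (3,4) g=3 f=6, (3,6) g=3 f=4, (4,4) g=2 f=6, (4,6) g=2 f=4, (5,4) g=1 f=6, (5,6) g=1 f=4]; closed=[(3,5), (4,5), (5,5)]

step 1: expand (3,5) (f=4, h=2) → closed; open now [(2,5) g=3 f=4, (3,4) g=3 f=6, (3,6) g=3 f=4, (4,4) g=2 f=6, (4,6) g=2 f=4, (5,4) g=1 f=6, (5,6) g=1 f=4]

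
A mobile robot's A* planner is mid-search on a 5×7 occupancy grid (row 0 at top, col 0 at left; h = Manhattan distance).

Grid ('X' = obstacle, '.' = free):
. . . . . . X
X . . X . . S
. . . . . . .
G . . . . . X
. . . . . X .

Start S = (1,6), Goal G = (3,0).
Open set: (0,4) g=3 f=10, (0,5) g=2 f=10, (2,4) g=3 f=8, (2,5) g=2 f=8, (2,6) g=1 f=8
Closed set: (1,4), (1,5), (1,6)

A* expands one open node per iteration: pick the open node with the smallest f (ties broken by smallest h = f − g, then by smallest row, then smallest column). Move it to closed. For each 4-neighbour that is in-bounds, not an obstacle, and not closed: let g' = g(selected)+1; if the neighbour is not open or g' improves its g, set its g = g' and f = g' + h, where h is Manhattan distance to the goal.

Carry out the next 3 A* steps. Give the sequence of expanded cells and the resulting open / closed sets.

order=[(2,4) → (2,3) → (2,2)]; open=[(0,4) g=3 f=10, (0,5) g=2 f=10, (1,2) g=6 f=10, (2,1) g=6 f=8, (2,5) g=2 f=8, (2,6) g=1 f=8, (3,2) g=6 f=8, (3,3) g=5 f=8, (3,4) g=4 f=8]; closed=[(1,4), (1,5), (1,6), (2,2), (2,3), (2,4)]

step 1: expand (2,4) (f=8, h=5) → closed; open now [(0,4) g=3 f=10, (0,5) g=2 f=10, (2,3) g=4 f=8, (2,5) g=2 f=8, (2,6) g=1 f=8, (3,4) g=4 f=8]
step 2: expand (2,3) (f=8, h=4) → closed; open now [(0,4) g=3 f=10, (0,5) g=2 f=10, (2,2) g=5 f=8, (2,5) g=2 f=8, (2,6) g=1 f=8, (3,3) g=5 f=8, (3,4) g=4 f=8]
step 3: expand (2,2) (f=8, h=3) → closed; open now [(0,4) g=3 f=10, (0,5) g=2 f=10, (1,2) g=6 f=10, (2,1) g=6 f=8, (2,5) g=2 f=8, (2,6) g=1 f=8, (3,2) g=6 f=8, (3,3) g=5 f=8, (3,4) g=4 f=8]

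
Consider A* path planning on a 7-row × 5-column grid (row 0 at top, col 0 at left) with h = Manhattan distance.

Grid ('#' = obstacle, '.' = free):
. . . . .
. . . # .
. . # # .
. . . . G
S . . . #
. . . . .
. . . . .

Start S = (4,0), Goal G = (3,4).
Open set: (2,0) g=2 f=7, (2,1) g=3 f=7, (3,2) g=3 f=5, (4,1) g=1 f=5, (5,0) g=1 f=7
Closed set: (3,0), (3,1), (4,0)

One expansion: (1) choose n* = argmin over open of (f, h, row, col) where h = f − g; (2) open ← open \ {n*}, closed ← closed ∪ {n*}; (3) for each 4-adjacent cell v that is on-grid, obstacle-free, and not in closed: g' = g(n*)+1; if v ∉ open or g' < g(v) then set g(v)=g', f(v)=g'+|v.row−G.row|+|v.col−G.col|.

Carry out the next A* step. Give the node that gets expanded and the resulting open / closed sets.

expanded=(3,2); open=[(2,0) g=2 f=7, (2,1) g=3 f=7, (3,3) g=4 f=5, (4,1) g=1 f=5, (4,2) g=4 f=7, (5,0) g=1 f=7]; closed=[(3,0), (3,1), (3,2), (4,0)]

step 1: expand (3,2) (f=5, h=2) → closed; open now [(2,0) g=2 f=7, (2,1) g=3 f=7, (3,3) g=4 f=5, (4,1) g=1 f=5, (4,2) g=4 f=7, (5,0) g=1 f=7]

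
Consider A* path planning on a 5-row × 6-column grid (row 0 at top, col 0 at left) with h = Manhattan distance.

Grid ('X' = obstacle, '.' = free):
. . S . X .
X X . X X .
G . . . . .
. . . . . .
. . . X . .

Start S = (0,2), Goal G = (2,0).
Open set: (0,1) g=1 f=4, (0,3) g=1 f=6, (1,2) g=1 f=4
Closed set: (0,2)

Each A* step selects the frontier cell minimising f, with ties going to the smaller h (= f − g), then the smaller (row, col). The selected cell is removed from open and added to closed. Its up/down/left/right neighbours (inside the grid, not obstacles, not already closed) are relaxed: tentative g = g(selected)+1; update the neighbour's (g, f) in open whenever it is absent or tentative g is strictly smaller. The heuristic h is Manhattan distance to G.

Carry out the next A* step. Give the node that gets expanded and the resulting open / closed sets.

step 1: expand (0,1) (f=4, h=3) → closed; open now [(0,0) g=2 f=4, (0,3) g=1 f=6, (1,2) g=1 f=4]

expanded=(0,1); open=[(0,0) g=2 f=4, (0,3) g=1 f=6, (1,2) g=1 f=4]; closed=[(0,1), (0,2)]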